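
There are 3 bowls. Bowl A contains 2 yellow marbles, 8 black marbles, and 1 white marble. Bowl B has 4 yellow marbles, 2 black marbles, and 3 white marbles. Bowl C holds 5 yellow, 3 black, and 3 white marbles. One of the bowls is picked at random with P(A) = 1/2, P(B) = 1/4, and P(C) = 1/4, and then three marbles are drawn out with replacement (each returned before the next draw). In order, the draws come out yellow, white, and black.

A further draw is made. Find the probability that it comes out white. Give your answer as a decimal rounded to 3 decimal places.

0.247

Under each hypothesis, the probability of the observed sequence is: P(data | bowl A) = (2/11)(1/11)(8/11) = 0.012021; P(data | bowl B) = (4/9)(3/9)(2/9) = 0.032922; P(data | bowl C) = (5/11)(3/11)(3/11) = 0.033809.
Multiplying each by its prior: 1/2 · 0.012021 = 0.0060105, 1/4 · 0.032922 = 0.0082305, 1/4 · 0.033809 = 0.0084523; these sum to 0.022693.
The posterior is then P(bowl A | data) = 0.26486, P(bowl B | data) = 0.36268, P(bowl C | data) = 0.37246.
Averaging over the posterior, P(white next | data) = (1/11)(0.26486) + (1/3)(0.36268) + (3/11)(0.37246) = 0.24655.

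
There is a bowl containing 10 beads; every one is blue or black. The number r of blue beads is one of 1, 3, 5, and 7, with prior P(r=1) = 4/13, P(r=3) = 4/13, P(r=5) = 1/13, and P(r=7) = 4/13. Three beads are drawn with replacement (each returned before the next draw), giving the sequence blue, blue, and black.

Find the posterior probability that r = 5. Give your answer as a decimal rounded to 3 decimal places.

Under each hypothesis, the probability of the observed sequence is: P(data | r = 1) = (1/10)(1/10)(9/10) = 0.009; P(data | r = 3) = (3/10)(3/10)(7/10) = 0.063; P(data | r = 5) = (5/10)(5/10)(5/10) = 0.125; P(data | r = 7) = (7/10)(7/10)(3/10) = 0.147.
The prior-weighted likelihoods are 4/13 · 0.009 = 0.0027692, 4/13 · 0.063 = 0.019385, 1/13 · 0.125 = 0.0096154, 4/13 · 0.147 = 0.045231; with total 0.077.
By Bayes' rule, P(r = 5 | data) = (0.0096154) / (0.077) = 0.12488.

0.125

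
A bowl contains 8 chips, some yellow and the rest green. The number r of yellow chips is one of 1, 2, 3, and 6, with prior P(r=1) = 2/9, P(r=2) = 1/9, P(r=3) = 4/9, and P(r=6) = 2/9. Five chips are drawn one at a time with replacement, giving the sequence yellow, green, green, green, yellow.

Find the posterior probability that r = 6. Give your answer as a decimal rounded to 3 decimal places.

For each hypothesis, P(data | H) works out to: P(data | r = 1) = (1/8)(7/8)(7/8)(7/8)(1/8) = 0.010468; P(data | r = 2) = (2/8)(6/8)(6/8)(6/8)(2/8) = 0.026367; P(data | r = 3) = (3/8)(5/8)(5/8)(5/8)(3/8) = 0.034332; P(data | r = 6) = (6/8)(2/8)(2/8)(2/8)(6/8) = 0.0087891.
The prior-weighted likelihoods are 2/9 · 0.010468 = 0.0023261, 1/9 · 0.026367 = 0.0029297, 4/9 · 0.034332 = 0.015259, 2/9 · 0.0087891 = 0.0019531; summing to 0.022468.
Therefore the posterior P(r = 6 | data) = (0.0019531) / (0.022468) = 0.08693.

0.087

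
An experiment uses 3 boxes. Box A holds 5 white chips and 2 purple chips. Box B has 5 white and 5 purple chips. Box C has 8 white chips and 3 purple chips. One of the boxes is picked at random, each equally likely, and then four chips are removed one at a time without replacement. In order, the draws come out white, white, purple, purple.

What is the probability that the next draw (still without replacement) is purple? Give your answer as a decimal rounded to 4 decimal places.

For each hypothesis, P(data | H) works out to: P(data | box A) = (5/7)(4/6)(2/5)(1/4) = 0.047619; P(data | box B) = (5/10)(4/9)(5/8)(4/7) = 0.079365; P(data | box C) = (8/11)(7/10)(3/9)(2/8) = 0.042424.
Multiplying each by its prior: 1/3 · 0.047619 = 0.015873, 1/3 · 0.079365 = 0.026455, 1/3 · 0.042424 = 0.014141; with total 0.056469.
Dividing through by the total gives posterior P(box A | data) = 0.28109, P(box B | data) = 0.46848, P(box C | data) = 0.25043.
So P(purple next | data) = Σ P(purple next | H) P(H | data) = (0)(0.28109) + (1/2)(0.46848) + (1/7)(0.25043) = 0.27002.

0.2700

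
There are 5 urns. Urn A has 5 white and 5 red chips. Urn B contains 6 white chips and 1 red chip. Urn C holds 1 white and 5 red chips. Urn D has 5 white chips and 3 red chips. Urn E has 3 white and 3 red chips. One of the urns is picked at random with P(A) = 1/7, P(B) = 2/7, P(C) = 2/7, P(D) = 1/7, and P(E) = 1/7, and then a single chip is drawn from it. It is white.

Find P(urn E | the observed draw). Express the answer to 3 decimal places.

0.136

Compute the likelihood of this draw for each case: P(data | urn A) = (5/10) = 0.5; P(data | urn B) = (6/7) = 0.85714; P(data | urn C) = (1/6) = 0.16667; P(data | urn D) = (5/8) = 0.625; P(data | urn E) = (3/6) = 0.5.
Multiplying each by its prior: 1/7 · 0.5 = 0.071429, 2/7 · 0.85714 = 0.2449, 2/7 · 0.16667 = 0.047619, 1/7 · 0.625 = 0.089286, 1/7 · 0.5 = 0.071429; these sum to 0.52466.
So P(urn E | data) = (0.071429) / (0.52466) = 0.13614.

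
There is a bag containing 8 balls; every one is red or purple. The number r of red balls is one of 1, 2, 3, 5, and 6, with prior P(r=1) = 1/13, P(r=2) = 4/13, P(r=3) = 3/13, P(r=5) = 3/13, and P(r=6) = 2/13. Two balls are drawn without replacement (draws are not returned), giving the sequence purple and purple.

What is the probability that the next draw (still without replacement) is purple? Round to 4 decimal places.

Compute the likelihood of the observed sequence for each case: P(data | r = 1) = (7/8)(6/7) = 3/4; P(data | r = 2) = (6/8)(5/7) = 15/28; P(data | r = 3) = (5/8)(4/7) = 5/14; P(data | r = 5) = (3/8)(2/7) = 3/28; P(data | r = 6) = (2/8)(1/7) = 1/28.
Weighting by the prior gives 1/13 · 3/4 = 3/52, 4/13 · 15/28 = 15/91, 3/13 · 5/14 = 15/182, 3/13 · 3/28 = 9/364, 2/13 · 1/28 = 1/182; summing to 61/182.
Normalising, the posterior is P(r = 1 | data) = 21/122, P(r = 2 | data) = 30/61, P(r = 3 | data) = 15/61, P(r = 5 | data) = 9/122, P(r = 6 | data) = 1/61.
Averaging over the posterior, P(purple next | data) = (5/6)(21/122) + (2/3)(30/61) + (1/2)(15/61) + (1/6)(9/122) + (0)(1/61) = 37/61.

0.6066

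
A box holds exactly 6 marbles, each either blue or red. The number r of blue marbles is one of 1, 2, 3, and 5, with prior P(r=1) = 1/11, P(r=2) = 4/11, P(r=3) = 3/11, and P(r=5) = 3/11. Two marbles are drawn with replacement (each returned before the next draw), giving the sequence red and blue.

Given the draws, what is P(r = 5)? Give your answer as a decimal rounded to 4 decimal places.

The likelihood of the observed sequence under each hypothesis: P(data | r = 1) = (5/6)(1/6) = 5/36; P(data | r = 2) = (4/6)(2/6) = 2/9; P(data | r = 3) = (3/6)(3/6) = 1/4; P(data | r = 5) = (1/6)(5/6) = 5/36.
The prior-weighted likelihoods are 1/11 · 5/36 = 5/396, 4/11 · 2/9 = 8/99, 3/11 · 1/4 = 3/44, 3/11 · 5/36 = 5/132; with total 79/396.
By Bayes' rule, P(r = 5 | data) = (5/132) / (79/396) = 15/79.

0.1899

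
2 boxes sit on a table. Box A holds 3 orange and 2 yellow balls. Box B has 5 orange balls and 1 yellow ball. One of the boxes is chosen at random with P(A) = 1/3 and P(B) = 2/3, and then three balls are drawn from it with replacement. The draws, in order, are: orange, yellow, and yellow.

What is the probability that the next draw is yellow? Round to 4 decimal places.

0.3241

For each hypothesis, P(data | H) works out to: P(data | box A) = (3/5)(2/5)(2/5) = 0.096; P(data | box B) = (5/6)(1/6)(1/6) = 0.023148.
The prior-weighted likelihoods are 1/3 · 0.096 = 0.032, 2/3 · 0.023148 = 0.015432; with total 0.047432.
Dividing through by the total gives posterior P(box A | data) = 0.67465, P(box B | data) = 0.32535.
Averaging over the posterior, P(yellow next | data) = (2/5)(0.67465) + (1/6)(0.32535) = 0.32408.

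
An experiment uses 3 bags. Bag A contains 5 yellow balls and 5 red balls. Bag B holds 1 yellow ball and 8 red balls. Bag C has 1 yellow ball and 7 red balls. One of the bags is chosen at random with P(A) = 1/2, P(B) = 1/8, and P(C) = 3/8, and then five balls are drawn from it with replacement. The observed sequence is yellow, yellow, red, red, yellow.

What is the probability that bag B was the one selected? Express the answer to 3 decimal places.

The likelihood of the observed sequence under each hypothesis: P(data | bag A) = (5/10)(5/10)(5/10)(5/10)(5/10) = 0.03125; P(data | bag B) = (1/9)(1/9)(8/9)(8/9)(1/9) = 0.0010838; P(data | bag C) = (1/8)(1/8)(7/8)(7/8)(1/8) = 0.0014954.
The prior-weighted likelihoods are 1/2 · 0.03125 = 0.015625, 1/8 · 0.0010838 = 0.00013548, 3/8 · 0.0014954 = 0.00056076; summing to 0.016321.
So P(bag B | data) = (0.00013548) / (0.016321) = 0.0083009.

0.008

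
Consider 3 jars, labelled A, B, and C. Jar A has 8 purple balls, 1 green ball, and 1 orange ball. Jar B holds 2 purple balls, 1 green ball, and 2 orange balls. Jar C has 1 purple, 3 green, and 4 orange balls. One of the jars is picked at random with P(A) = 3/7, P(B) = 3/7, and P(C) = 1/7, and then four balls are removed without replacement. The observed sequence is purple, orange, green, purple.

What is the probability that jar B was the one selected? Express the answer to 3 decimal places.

Under each hypothesis, the probability of the observed sequence is: P(data | jar A) = (8/10)(1/9)(1/8)(7/7) = 1/90; P(data | jar B) = (2/5)(2/4)(1/3)(1/2) = 1/30; P(data | jar C) = (1/8)(4/7)(3/6)(0/5) = 0.
Multiplying each by its prior: 3/7 · 1/90 = 1/210, 3/7 · 1/30 = 1/70, 1/7 · 0 = 0; summing to 2/105.
Therefore the posterior P(jar B | data) = (1/70) / (2/105) = 3/4.

0.750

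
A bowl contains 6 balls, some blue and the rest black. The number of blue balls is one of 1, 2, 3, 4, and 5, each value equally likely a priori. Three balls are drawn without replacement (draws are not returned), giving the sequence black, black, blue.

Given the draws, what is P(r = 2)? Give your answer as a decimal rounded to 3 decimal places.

For each hypothesis, P(data | H) works out to: P(data | r = 1) = (5/6)(4/5)(1/4) = 1/6; P(data | r = 2) = (4/6)(3/5)(2/4) = 1/5; P(data | r = 3) = (3/6)(2/5)(3/4) = 3/20; P(data | r = 4) = (2/6)(1/5)(4/4) = 1/15; P(data | r = 5) = (1/6)(0/5) = 0.
Multiplying each by its prior: 1/5 · 1/6 = 1/30, 1/5 · 1/5 = 1/25, 1/5 · 3/20 = 3/100, 1/5 · 1/15 = 1/75, 1/5 · 0 = 0; these sum to 7/60.
Therefore the posterior P(r = 2 | data) = (1/25) / (7/60) = 12/35.

0.343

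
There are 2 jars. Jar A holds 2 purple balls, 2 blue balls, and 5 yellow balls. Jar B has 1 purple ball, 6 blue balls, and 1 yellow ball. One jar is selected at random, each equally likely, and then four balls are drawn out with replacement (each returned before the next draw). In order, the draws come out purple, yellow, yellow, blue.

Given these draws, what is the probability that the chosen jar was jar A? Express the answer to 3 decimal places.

For each hypothesis, P(data | H) works out to: P(data | jar A) = (2/9)(5/9)(5/9)(2/9) = 0.015242; P(data | jar B) = (1/8)(1/8)(1/8)(6/8) = 0.0014648.
The prior-weighted likelihoods are 1/2 · 0.015242 = 0.0076208, 1/2 · 0.0014648 = 0.00073242; with total 0.0083532.
By Bayes' rule, P(jar A | data) = (0.0076208) / (0.0083532) = 0.91232.

0.912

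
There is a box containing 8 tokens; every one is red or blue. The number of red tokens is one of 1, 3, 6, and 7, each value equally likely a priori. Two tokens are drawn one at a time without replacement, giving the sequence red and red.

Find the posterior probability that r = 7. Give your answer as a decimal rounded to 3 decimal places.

For each hypothesis, P(data | H) works out to: P(data | r = 1) = (1/8)(0/7) = 0; P(data | r = 3) = (3/8)(2/7) = 3/28; P(data | r = 6) = (6/8)(5/7) = 15/28; P(data | r = 7) = (7/8)(6/7) = 3/4.
The prior-weighted likelihoods are 1/4 · 0 = 0, 1/4 · 3/28 = 3/112, 1/4 · 15/28 = 15/112, 1/4 · 3/4 = 3/16; these sum to 39/112.
By Bayes' rule, P(r = 7 | data) = (3/16) / (39/112) = 7/13.

0.538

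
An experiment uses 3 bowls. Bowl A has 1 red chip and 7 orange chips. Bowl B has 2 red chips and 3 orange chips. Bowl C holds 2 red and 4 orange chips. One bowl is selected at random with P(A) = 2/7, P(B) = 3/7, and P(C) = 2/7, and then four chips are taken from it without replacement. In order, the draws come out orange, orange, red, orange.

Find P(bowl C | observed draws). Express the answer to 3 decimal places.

Under each hypothesis, the probability of the observed sequence is: P(data | bowl A) = (7/8)(6/7)(1/6)(5/5) = 1/8; P(data | bowl B) = (3/5)(2/4)(2/3)(1/2) = 1/10; P(data | bowl C) = (4/6)(3/5)(2/4)(2/3) = 2/15.
Multiplying each by its prior: 2/7 · 1/8 = 1/28, 3/7 · 1/10 = 3/70, 2/7 · 2/15 = 4/105; these sum to 7/60.
So P(bowl C | data) = (4/105) / (7/60) = 16/49.

0.327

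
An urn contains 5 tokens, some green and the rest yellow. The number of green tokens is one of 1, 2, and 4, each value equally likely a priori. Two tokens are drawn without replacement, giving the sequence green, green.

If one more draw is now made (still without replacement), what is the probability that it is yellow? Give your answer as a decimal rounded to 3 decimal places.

For each hypothesis, P(data | H) works out to: P(data | r = 1) = (1/5)(0/4) = 0; P(data | r = 2) = (2/5)(1/4) = 1/10; P(data | r = 4) = (4/5)(3/4) = 3/5.
Multiplying each by its prior: 1/3 · 0 = 0, 1/3 · 1/10 = 1/30, 1/3 · 3/5 = 1/5; these sum to 7/30.
Dividing through by the total gives posterior P(r = 1 | data) = 0, P(r = 2 | data) = 1/7, P(r = 4 | data) = 6/7.
Averaging over the posterior, P(yellow next | data) = (1)(1/7) + (1/3)(6/7) = 3/7.

0.429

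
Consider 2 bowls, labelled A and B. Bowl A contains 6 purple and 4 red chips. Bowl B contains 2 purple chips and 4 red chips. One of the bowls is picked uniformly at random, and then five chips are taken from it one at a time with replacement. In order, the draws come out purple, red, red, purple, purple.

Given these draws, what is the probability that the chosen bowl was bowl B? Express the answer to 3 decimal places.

0.323

The likelihood of the observed sequence under each hypothesis: P(data | bowl A) = (6/10)(4/10)(4/10)(6/10)(6/10) = 0.03456; P(data | bowl B) = (2/6)(4/6)(4/6)(2/6)(2/6) = 0.016461.
Multiplying each by its prior: 1/2 · 0.03456 = 0.01728, 1/2 · 0.016461 = 0.0082305; summing to 0.02551.
Therefore the posterior P(bowl B | data) = (0.0082305) / (0.02551) = 0.32263.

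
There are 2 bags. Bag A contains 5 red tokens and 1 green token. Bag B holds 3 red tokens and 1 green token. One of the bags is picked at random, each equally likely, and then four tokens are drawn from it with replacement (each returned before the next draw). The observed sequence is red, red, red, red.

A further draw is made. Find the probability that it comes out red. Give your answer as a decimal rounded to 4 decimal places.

0.8003

The likelihood of the observed sequence under each hypothesis: P(data | bag A) = (5/6)(5/6)(5/6)(5/6) = 0.48225; P(data | bag B) = (3/4)(3/4)(3/4)(3/4) = 0.31641.
Multiplying each by its prior: 1/2 · 0.48225 = 0.24113, 1/2 · 0.31641 = 0.1582; summing to 0.39933.
Dividing through by the total gives posterior P(bag A | data) = 0.60383, P(bag B | data) = 0.39617.
So P(red next | data) = Σ P(red next | H) P(H | data) = (5/6)(0.60383) + (3/4)(0.39617) = 0.80032.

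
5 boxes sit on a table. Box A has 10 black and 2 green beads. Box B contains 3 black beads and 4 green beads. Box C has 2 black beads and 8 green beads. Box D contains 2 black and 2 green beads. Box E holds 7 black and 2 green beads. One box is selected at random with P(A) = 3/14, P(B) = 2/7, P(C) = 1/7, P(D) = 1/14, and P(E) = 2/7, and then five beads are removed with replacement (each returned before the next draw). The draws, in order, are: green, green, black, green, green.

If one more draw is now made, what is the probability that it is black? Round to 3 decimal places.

0.347

Compute the likelihood of the observed sequence for each case: P(data | box A) = (2/12)(2/12)(10/12)(2/12)(2/12) = 0.000643; P(data | box B) = (4/7)(4/7)(3/7)(4/7)(4/7) = 0.045695; P(data | box C) = (8/10)(8/10)(2/10)(8/10)(8/10) = 0.08192; P(data | box D) = (2/4)(2/4)(2/4)(2/4)(2/4) = 0.03125; P(data | box E) = (2/9)(2/9)(7/9)(2/9)(2/9) = 0.0018967.
Multiplying each by its prior: 3/14 · 0.000643 = 0.00013779, 2/7 · 0.045695 = 0.013056, 1/7 · 0.08192 = 0.011703, 1/14 · 0.03125 = 0.0022321, 2/7 · 0.0018967 = 0.00054192; summing to 0.02767.
Normalising, the posterior is P(box A | data) = 0.0049795, P(box B | data) = 0.47183, P(box C | data) = 0.42294, P(box D | data) = 0.080669, P(box E | data) = 0.019585.
The predictive probability is P(black next | data) = (5/6)(0.0049795) + (3/7)(0.47183) + (1/5)(0.42294) + (1/2)(0.080669) + (7/9)(0.019585) = 0.34652.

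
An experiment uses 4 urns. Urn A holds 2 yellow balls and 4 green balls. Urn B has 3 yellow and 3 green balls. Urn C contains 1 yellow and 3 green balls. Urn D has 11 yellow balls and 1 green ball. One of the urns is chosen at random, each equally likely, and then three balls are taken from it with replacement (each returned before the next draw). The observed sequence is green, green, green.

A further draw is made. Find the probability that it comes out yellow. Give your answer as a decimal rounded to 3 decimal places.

The likelihood of the observed sequence under each hypothesis: P(data | urn A) = (4/6)(4/6)(4/6) = 0.2963; P(data | urn B) = (3/6)(3/6)(3/6) = 0.125; P(data | urn C) = (3/4)(3/4)(3/4) = 0.42188; P(data | urn D) = (1/12)(1/12)(1/12) = 0.0005787.
Weighting by the prior gives 1/4 · 0.2963 = 0.074074, 1/4 · 0.125 = 0.03125, 1/4 · 0.42188 = 0.10547, 1/4 · 0.0005787 = 0.00014468; summing to 0.21094.
Dividing through by the total gives posterior P(urn A | data) = 0.35117, P(urn B | data) = 0.14815, P(urn C | data) = 0.5, P(urn D | data) = 0.00068587.
So P(yellow next | data) = Σ P(yellow next | H) P(H | data) = (1/3)(0.35117) + (1/2)(0.14815) + (1/4)(0.5) + (11/12)(0.00068587) = 0.31676.

0.317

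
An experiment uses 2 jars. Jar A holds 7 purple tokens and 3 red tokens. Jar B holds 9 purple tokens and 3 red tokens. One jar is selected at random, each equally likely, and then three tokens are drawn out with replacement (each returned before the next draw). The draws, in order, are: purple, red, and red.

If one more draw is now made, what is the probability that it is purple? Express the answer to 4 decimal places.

0.7213

Under each hypothesis, the probability of the observed sequence is: P(data | jar A) = (7/10)(3/10)(3/10) = 0.063; P(data | jar B) = (9/12)(3/12)(3/12) = 0.046875.
The prior-weighted likelihoods are 1/2 · 0.063 = 0.0315, 1/2 · 0.046875 = 0.023438; with total 0.054938.
Normalising, the posterior is P(jar A | data) = 0.57338, P(jar B | data) = 0.42662.
So P(purple next | data) = Σ P(purple next | H) P(H | data) = (7/10)(0.57338) + (3/4)(0.42662) = 0.72133.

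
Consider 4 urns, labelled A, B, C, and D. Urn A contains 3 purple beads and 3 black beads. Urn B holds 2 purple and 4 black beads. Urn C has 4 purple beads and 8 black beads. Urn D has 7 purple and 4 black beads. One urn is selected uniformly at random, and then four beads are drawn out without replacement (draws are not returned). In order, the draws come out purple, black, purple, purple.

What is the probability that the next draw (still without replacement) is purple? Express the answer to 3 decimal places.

Under each hypothesis, the probability of the observed sequence is: P(data | urn A) = (3/6)(3/5)(2/4)(1/3) = 1/20; P(data | urn B) = (2/6)(4/5)(1/4)(0/3) = 0; P(data | urn C) = (4/12)(8/11)(3/10)(2/9) = 8/495; P(data | urn D) = (7/11)(4/10)(6/9)(5/8) = 7/66.
Multiplying each by its prior: 1/4 · 1/20 = 1/80, 1/4 · 0 = 0, 1/4 · 8/495 = 2/495, 1/4 · 7/66 = 7/264; summing to 31/720.
Normalising, the posterior is P(urn A | data) = 9/31, P(urn B | data) = 0, P(urn C | data) = 32/341, P(urn D | data) = 210/341.
So P(purple next | data) = Σ P(purple next | H) P(H | data) = (0)(9/31) + (1/8)(32/341) + (4/7)(210/341) = 4/11.

0.364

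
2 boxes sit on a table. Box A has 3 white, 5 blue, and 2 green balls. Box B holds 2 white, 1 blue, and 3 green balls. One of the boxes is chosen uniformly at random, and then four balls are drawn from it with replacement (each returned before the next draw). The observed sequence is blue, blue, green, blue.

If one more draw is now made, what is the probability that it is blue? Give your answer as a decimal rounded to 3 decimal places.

0.472

Under each hypothesis, the probability of the observed sequence is: P(data | box A) = (5/10)(5/10)(2/10)(5/10) = 0.025; P(data | box B) = (1/6)(1/6)(3/6)(1/6) = 0.0023148.
Weighting by the prior gives 1/2 · 0.025 = 0.0125, 1/2 · 0.0023148 = 0.0011574; summing to 0.013657.
Dividing through by the total gives posterior P(box A | data) = 0.91525, P(box B | data) = 0.084746.
The predictive probability is P(blue next | data) = (1/2)(0.91525) + (1/6)(0.084746) = 0.47175.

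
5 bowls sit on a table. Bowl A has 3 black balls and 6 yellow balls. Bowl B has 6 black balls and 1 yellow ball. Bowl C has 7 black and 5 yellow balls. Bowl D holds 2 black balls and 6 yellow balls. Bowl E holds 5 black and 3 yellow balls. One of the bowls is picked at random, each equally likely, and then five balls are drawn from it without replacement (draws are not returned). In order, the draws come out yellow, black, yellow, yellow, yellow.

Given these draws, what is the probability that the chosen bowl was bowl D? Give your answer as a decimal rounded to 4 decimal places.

Under each hypothesis, the probability of the observed sequence is: P(data | bowl A) = (6/9)(3/8)(5/7)(4/6)(3/5) = 0.071429; P(data | bowl B) = (1/7)(6/6)(0/5) = 0; P(data | bowl C) = (5/12)(7/11)(4/10)(3/9)(2/8) = 0.0088384; P(data | bowl D) = (6/8)(2/7)(5/6)(4/5)(3/4) = 0.10714; P(data | bowl E) = (3/8)(5/7)(2/6)(1/5)(0/4) = 0.
The prior-weighted likelihoods are 1/5 · 0.071429 = 0.014286, 1/5 · 0 = 0, 1/5 · 0.0088384 = 0.0017677, 1/5 · 0.10714 = 0.021429, 1/5 · 0 = 0; summing to 0.037482.
By Bayes' rule, P(bowl D | data) = (0.021429) / (0.037482) = 0.5717.

0.5717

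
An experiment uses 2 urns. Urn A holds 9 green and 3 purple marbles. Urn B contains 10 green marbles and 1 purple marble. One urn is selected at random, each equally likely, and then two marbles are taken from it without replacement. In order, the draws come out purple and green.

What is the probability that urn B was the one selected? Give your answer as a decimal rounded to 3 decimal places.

Under each hypothesis, the probability of the observed sequence is: P(data | urn A) = (3/12)(9/11) = 9/44; P(data | urn B) = (1/11)(10/10) = 1/11.
The prior-weighted likelihoods are 1/2 · 9/44 = 9/88, 1/2 · 1/11 = 1/22; with total 13/88.
So P(urn B | data) = (1/22) / (13/88) = 4/13.

0.308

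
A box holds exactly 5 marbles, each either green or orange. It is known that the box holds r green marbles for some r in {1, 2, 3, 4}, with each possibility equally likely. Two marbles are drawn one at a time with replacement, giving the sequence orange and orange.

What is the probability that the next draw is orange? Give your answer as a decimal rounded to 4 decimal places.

For each hypothesis, P(data | H) works out to: P(data | r = 1) = (4/5)(4/5) = 16/25; P(data | r = 2) = (3/5)(3/5) = 9/25; P(data | r = 3) = (2/5)(2/5) = 4/25; P(data | r = 4) = (1/5)(1/5) = 1/25.
Weighting by the prior gives 1/4 · 16/25 = 4/25, 1/4 · 9/25 = 9/100, 1/4 · 4/25 = 1/25, 1/4 · 1/25 = 1/100; with total 3/10.
Normalising, the posterior is P(r = 1 | data) = 8/15, P(r = 2 | data) = 3/10, P(r = 3 | data) = 2/15, P(r = 4 | data) = 1/30.
The predictive probability is P(orange next | data) = (4/5)(8/15) + (3/5)(3/10) + (2/5)(2/15) + (1/5)(1/30) = 2/3.

0.6667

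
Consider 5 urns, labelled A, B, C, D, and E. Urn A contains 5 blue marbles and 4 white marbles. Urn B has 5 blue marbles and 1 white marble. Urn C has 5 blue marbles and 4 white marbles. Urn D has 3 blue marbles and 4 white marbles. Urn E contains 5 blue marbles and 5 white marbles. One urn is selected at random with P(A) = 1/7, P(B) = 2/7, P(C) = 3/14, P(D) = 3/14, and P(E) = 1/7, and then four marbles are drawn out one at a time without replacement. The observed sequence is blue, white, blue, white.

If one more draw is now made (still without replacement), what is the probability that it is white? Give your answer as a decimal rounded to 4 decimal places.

Under each hypothesis, the probability of the observed sequence is: P(data | urn A) = (5/9)(4/8)(4/7)(3/6) = 0.079365; P(data | urn B) = (5/6)(1/5)(4/4)(0/3) = 0; P(data | urn C) = (5/9)(4/8)(4/7)(3/6) = 0.079365; P(data | urn D) = (3/7)(4/6)(2/5)(3/4) = 0.085714; P(data | urn E) = (5/10)(5/9)(4/8)(4/7) = 0.079365.
Multiplying each by its prior: 1/7 · 0.079365 = 0.011338, 2/7 · 0 = 0, 3/14 · 0.079365 = 0.017007, 3/14 · 0.085714 = 0.018367, 1/7 · 0.079365 = 0.011338; summing to 0.05805.
Normalising, the posterior is P(urn A | data) = 0.19531, P(urn B | data) = 0, P(urn C | data) = 0.29297, P(urn D | data) = 0.31641, P(urn E | data) = 0.19531.
So P(white next | data) = Σ P(white next | H) P(H | data) = (2/5)(0.19531) + (2/5)(0.29297) + (2/3)(0.31641) + (1/2)(0.19531) = 0.50391.

0.5039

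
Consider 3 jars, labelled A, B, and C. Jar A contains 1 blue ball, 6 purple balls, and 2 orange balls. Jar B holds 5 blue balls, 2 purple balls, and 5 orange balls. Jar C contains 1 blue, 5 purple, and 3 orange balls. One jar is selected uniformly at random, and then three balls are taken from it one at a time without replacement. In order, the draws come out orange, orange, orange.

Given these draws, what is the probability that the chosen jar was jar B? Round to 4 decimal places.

The likelihood of the observed sequence under each hypothesis: P(data | jar A) = (2/9)(1/8)(0/7) = 0; P(data | jar B) = (5/12)(4/11)(3/10) = 0.045455; P(data | jar C) = (3/9)(2/8)(1/7) = 0.011905.
Weighting by the prior gives 1/3 · 0 = 0, 1/3 · 0.045455 = 0.015152, 1/3 · 0.011905 = 0.0039683; with total 0.01912.
Therefore the posterior P(jar B | data) = (0.015152) / (0.01912) = 0.79245.

0.7925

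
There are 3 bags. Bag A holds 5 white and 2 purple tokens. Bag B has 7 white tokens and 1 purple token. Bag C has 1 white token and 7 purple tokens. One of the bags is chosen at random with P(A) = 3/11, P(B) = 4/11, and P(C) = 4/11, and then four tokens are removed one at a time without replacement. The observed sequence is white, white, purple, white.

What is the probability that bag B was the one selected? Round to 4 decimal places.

For each hypothesis, P(data | H) works out to: P(data | bag A) = (5/7)(4/6)(2/5)(3/4) = 1/7; P(data | bag B) = (7/8)(6/7)(1/6)(5/5) = 1/8; P(data | bag C) = (1/8)(0/7) = 0.
Weighting by the prior gives 3/11 · 1/7 = 3/77, 4/11 · 1/8 = 1/22, 4/11 · 0 = 0; with total 13/154.
Hence P(bag B | data) = (1/22) / (13/154) = 7/13.

0.5385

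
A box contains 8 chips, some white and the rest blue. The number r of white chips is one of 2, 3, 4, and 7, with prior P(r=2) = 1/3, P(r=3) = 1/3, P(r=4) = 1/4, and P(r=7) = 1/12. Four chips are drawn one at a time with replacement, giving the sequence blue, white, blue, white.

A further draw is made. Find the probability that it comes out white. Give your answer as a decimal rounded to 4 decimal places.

0.3962

The likelihood of the observed sequence under each hypothesis: P(data | r = 2) = (6/8)(2/8)(6/8)(2/8) = 0.035156; P(data | r = 3) = (5/8)(3/8)(5/8)(3/8) = 0.054932; P(data | r = 4) = (4/8)(4/8)(4/8)(4/8) = 0.0625; P(data | r = 7) = (1/8)(7/8)(1/8)(7/8) = 0.011963.
The prior-weighted likelihoods are 1/3 · 0.035156 = 0.011719, 1/3 · 0.054932 = 0.018311, 1/4 · 0.0625 = 0.015625, 1/12 · 0.011963 = 0.00099691; summing to 0.046651.
Dividing through by the total gives posterior P(r = 2 | data) = 0.2512, P(r = 3 | data) = 0.3925, P(r = 4 | data) = 0.33493, P(r = 7 | data) = 0.021369.
So P(white next | data) = Σ P(white next | H) P(H | data) = (1/4)(0.2512) + (3/8)(0.3925) + (1/2)(0.33493) + (7/8)(0.021369) = 0.39615.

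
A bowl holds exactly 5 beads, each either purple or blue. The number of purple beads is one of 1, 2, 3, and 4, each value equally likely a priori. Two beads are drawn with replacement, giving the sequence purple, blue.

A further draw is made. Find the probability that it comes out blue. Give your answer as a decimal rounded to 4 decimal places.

For each hypothesis, P(data | H) works out to: P(data | r = 1) = (1/5)(4/5) = 4/25; P(data | r = 2) = (2/5)(3/5) = 6/25; P(data | r = 3) = (3/5)(2/5) = 6/25; P(data | r = 4) = (4/5)(1/5) = 4/25.
The prior-weighted likelihoods are 1/4 · 4/25 = 1/25, 1/4 · 6/25 = 3/50, 1/4 · 6/25 = 3/50, 1/4 · 4/25 = 1/25; summing to 1/5.
Dividing through by the total gives posterior P(r = 1 | data) = 1/5, P(r = 2 | data) = 3/10, P(r = 3 | data) = 3/10, P(r = 4 | data) = 1/5.
So P(blue next | data) = Σ P(blue next | H) P(H | data) = (4/5)(1/5) + (3/5)(3/10) + (2/5)(3/10) + (1/5)(1/5) = 1/2.

0.5000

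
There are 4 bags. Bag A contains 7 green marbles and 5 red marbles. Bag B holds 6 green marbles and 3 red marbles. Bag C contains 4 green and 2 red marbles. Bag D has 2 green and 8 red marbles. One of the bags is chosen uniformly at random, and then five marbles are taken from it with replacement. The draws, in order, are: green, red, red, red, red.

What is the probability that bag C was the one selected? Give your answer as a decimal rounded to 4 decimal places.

0.0710

Compute the likelihood of the observed sequence for each case: P(data | bag A) = (7/12)(5/12)(5/12)(5/12)(5/12) = 0.017582; P(data | bag B) = (6/9)(3/9)(3/9)(3/9)(3/9) = 0.0082305; P(data | bag C) = (4/6)(2/6)(2/6)(2/6)(2/6) = 0.0082305; P(data | bag D) = (2/10)(8/10)(8/10)(8/10)(8/10) = 0.08192.
Weighting by the prior gives 1/4 · 0.017582 = 0.0043955, 1/4 · 0.0082305 = 0.0020576, 1/4 · 0.0082305 = 0.0020576, 1/4 · 0.08192 = 0.02048; with total 0.028991.
Hence P(bag C | data) = (0.0020576) / (0.028991) = 0.070975.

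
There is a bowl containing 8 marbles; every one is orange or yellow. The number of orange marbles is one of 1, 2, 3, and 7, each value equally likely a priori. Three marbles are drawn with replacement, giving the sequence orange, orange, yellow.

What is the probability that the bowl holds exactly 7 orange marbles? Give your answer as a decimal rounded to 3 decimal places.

Compute the likelihood of the observed sequence for each case: P(data | r = 1) = (1/8)(1/8)(7/8) = 0.013672; P(data | r = 2) = (2/8)(2/8)(6/8) = 0.046875; P(data | r = 3) = (3/8)(3/8)(5/8) = 0.087891; P(data | r = 7) = (7/8)(7/8)(1/8) = 0.095703.
Weighting by the prior gives 1/4 · 0.013672 = 0.003418, 1/4 · 0.046875 = 0.011719, 1/4 · 0.087891 = 0.021973, 1/4 · 0.095703 = 0.023926; with total 0.061035.
By Bayes' rule, P(r = 7 | data) = (0.023926) / (0.061035) = 0.392.

0.392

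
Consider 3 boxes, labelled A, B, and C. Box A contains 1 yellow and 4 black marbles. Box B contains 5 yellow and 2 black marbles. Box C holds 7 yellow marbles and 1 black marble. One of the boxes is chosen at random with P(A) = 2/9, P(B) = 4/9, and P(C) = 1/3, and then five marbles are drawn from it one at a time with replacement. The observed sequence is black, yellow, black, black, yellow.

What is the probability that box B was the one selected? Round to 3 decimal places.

The likelihood of the observed sequence under each hypothesis: P(data | box A) = (4/5)(1/5)(4/5)(4/5)(1/5) = 0.02048; P(data | box B) = (2/7)(5/7)(2/7)(2/7)(5/7) = 0.0119; P(data | box C) = (1/8)(7/8)(1/8)(1/8)(7/8) = 0.0014954.
Multiplying each by its prior: 2/9 · 0.02048 = 0.0045511, 4/9 · 0.0119 = 0.0052888, 1/3 · 0.0014954 = 0.00049845; with total 0.010338.
Therefore the posterior P(box B | data) = (0.0052888) / (0.010338) = 0.51157.

0.512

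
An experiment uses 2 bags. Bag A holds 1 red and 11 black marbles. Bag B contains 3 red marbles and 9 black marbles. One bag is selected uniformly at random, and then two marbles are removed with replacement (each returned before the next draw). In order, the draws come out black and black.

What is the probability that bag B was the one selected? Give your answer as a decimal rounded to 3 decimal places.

The likelihood of the observed sequence under each hypothesis: P(data | bag A) = (11/12)(11/12) = 121/144; P(data | bag B) = (9/12)(9/12) = 9/16.
Weighting by the prior gives 1/2 · 121/144 = 121/288, 1/2 · 9/16 = 9/32; summing to 101/144.
Therefore the posterior P(bag B | data) = (9/32) / (101/144) = 81/202.

0.401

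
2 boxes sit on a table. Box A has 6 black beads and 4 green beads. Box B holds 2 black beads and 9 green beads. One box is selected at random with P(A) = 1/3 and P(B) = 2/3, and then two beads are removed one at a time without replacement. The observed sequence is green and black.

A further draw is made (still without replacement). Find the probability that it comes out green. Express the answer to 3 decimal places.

The likelihood of the observed sequence under each hypothesis: P(data | box A) = (4/10)(6/9) = 4/15; P(data | box B) = (9/11)(2/10) = 9/55.
The prior-weighted likelihoods are 1/3 · 4/15 = 4/45, 2/3 · 9/55 = 6/55; with total 98/495.
Dividing through by the total gives posterior P(box A | data) = 22/49, P(box B | data) = 27/49.
So P(green next | data) = Σ P(green next | H) P(H | data) = (3/8)(22/49) + (8/9)(27/49) = 129/196.

0.658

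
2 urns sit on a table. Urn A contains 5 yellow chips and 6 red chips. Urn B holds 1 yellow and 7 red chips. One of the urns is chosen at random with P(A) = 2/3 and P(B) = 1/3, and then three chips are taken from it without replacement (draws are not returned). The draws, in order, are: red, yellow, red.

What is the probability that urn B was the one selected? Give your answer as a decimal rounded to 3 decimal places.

0.292

The likelihood of the observed sequence under each hypothesis: P(data | urn A) = (6/11)(5/10)(5/9) = 5/33; P(data | urn B) = (7/8)(1/7)(6/6) = 1/8.
The prior-weighted likelihoods are 2/3 · 5/33 = 10/99, 1/3 · 1/8 = 1/24; with total 113/792.
Therefore the posterior P(urn B | data) = (1/24) / (113/792) = 33/113.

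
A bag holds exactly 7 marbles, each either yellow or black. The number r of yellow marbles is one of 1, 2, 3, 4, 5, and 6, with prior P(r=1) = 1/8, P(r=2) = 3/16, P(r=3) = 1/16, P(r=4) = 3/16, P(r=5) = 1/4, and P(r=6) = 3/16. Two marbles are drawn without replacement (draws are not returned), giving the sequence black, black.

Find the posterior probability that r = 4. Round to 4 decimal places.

Under each hypothesis, the probability of the observed sequence is: P(data | r = 1) = (6/7)(5/6) = 5/7; P(data | r = 2) = (5/7)(4/6) = 10/21; P(data | r = 3) = (4/7)(3/6) = 2/7; P(data | r = 4) = (3/7)(2/6) = 1/7; P(data | r = 5) = (2/7)(1/6) = 1/21; P(data | r = 6) = (1/7)(0/6) = 0.
Multiplying each by its prior: 1/8 · 5/7 = 5/56, 3/16 · 10/21 = 5/56, 1/16 · 2/7 = 1/56, 3/16 · 1/7 = 3/112, 1/4 · 1/21 = 1/84, 3/16 · 0 = 0; with total 79/336.
Hence P(r = 4 | data) = (3/112) / (79/336) = 9/79.

0.1139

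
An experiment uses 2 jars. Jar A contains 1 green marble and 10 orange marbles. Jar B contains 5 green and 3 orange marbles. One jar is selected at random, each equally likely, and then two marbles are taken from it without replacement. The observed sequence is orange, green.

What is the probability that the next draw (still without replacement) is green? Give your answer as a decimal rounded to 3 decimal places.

The likelihood of the observed sequence under each hypothesis: P(data | jar A) = (10/11)(1/10) = 0.090909; P(data | jar B) = (3/8)(5/7) = 0.26786.
Multiplying each by its prior: 1/2 · 0.090909 = 0.045455, 1/2 · 0.26786 = 0.13393; summing to 0.17938.
Normalising, the posterior is P(jar A | data) = 0.25339, P(jar B | data) = 0.74661.
The predictive probability is P(green next | data) = (0)(0.25339) + (2/3)(0.74661) = 0.49774.

0.498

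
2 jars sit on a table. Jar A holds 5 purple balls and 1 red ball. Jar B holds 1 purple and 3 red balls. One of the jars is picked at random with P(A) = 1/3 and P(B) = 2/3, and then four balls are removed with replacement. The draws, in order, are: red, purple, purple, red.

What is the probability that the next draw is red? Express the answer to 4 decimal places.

0.6244

The likelihood of the observed sequence under each hypothesis: P(data | jar A) = (1/6)(5/6)(5/6)(1/6) = 0.01929; P(data | jar B) = (3/4)(1/4)(1/4)(3/4) = 0.035156.
Multiplying each by its prior: 1/3 · 0.01929 = 0.00643, 2/3 · 0.035156 = 0.023438; these sum to 0.029868.
Dividing through by the total gives posterior P(jar A | data) = 0.21529, P(jar B | data) = 0.78471.
Averaging over the posterior, P(red next | data) = (1/6)(0.21529) + (3/4)(0.78471) = 0.62442.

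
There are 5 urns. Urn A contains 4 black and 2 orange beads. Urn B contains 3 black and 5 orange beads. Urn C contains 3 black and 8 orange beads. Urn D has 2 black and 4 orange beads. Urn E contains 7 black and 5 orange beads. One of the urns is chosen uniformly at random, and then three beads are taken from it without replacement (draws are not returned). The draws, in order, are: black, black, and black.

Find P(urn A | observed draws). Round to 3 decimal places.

For each hypothesis, P(data | H) works out to: P(data | urn A) = (4/6)(3/5)(2/4) = 0.2; P(data | urn B) = (3/8)(2/7)(1/6) = 0.017857; P(data | urn C) = (3/11)(2/10)(1/9) = 0.0060606; P(data | urn D) = (2/6)(1/5)(0/4) = 0; P(data | urn E) = (7/12)(6/11)(5/10) = 0.15909.
Multiplying each by its prior: 1/5 · 0.2 = 0.04, 1/5 · 0.017857 = 0.0035714, 1/5 · 0.0060606 = 0.0012121, 1/5 · 0 = 0, 1/5 · 0.15909 = 0.031818; these sum to 0.076602.
Therefore the posterior P(urn A | data) = (0.04) / (0.076602) = 0.52218.

0.522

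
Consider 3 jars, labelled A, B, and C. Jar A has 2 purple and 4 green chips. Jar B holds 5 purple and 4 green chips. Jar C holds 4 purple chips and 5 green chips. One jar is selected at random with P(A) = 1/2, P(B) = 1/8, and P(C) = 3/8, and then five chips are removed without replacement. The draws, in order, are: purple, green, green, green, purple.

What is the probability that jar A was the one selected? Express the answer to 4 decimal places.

The likelihood of the observed sequence under each hypothesis: P(data | jar A) = (2/6)(4/5)(3/4)(2/3)(1/2) = 0.066667; P(data | jar B) = (5/9)(4/8)(3/7)(2/6)(4/5) = 0.031746; P(data | jar C) = (4/9)(5/8)(4/7)(3/6)(3/5) = 0.047619.
The prior-weighted likelihoods are 1/2 · 0.066667 = 0.033333, 1/8 · 0.031746 = 0.0039683, 3/8 · 0.047619 = 0.017857; summing to 0.055159.
Therefore the posterior P(jar A | data) = (0.033333) / (0.055159) = 0.60432.

0.6043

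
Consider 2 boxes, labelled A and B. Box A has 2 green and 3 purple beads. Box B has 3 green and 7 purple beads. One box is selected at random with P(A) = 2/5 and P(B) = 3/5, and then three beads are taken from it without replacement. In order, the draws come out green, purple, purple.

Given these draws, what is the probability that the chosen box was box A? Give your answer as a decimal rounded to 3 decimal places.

Compute the likelihood of the observed sequence for each case: P(data | box A) = (2/5)(3/4)(2/3) = 1/5; P(data | box B) = (3/10)(7/9)(6/8) = 7/40.
Weighting by the prior gives 2/5 · 1/5 = 2/25, 3/5 · 7/40 = 21/200; summing to 37/200.
So P(box A | data) = (2/25) / (37/200) = 16/37.

0.432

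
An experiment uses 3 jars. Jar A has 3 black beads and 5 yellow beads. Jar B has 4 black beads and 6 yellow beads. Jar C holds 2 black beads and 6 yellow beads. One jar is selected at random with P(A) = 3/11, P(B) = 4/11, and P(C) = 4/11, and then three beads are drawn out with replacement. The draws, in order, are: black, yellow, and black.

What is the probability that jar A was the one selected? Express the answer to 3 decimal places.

The likelihood of the observed sequence under each hypothesis: P(data | jar A) = (3/8)(5/8)(3/8) = 0.087891; P(data | jar B) = (4/10)(6/10)(4/10) = 0.096; P(data | jar C) = (2/8)(6/8)(2/8) = 0.046875.
Multiplying each by its prior: 3/11 · 0.087891 = 0.02397, 4/11 · 0.096 = 0.034909, 4/11 · 0.046875 = 0.017045; these sum to 0.075925.
So P(jar A | data) = (0.02397) / (0.075925) = 0.31571.

0.316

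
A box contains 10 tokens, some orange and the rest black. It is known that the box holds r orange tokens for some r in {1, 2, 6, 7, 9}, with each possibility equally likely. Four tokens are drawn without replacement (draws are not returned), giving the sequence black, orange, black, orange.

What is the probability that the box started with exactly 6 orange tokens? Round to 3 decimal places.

0.497

For each hypothesis, P(data | H) works out to: P(data | r = 1) = (9/10)(1/9)(8/8)(0/7) = 0; P(data | r = 2) = (8/10)(2/9)(7/8)(1/7) = 0.022222; P(data | r = 6) = (4/10)(6/9)(3/8)(5/7) = 0.071429; P(data | r = 7) = (3/10)(7/9)(2/8)(6/7) = 0.05; P(data | r = 9) = (1/10)(9/9)(0/8) = 0.
Weighting by the prior gives 1/5 · 0 = 0, 1/5 · 0.022222 = 0.0044444, 1/5 · 0.071429 = 0.014286, 1/5 · 0.05 = 0.01, 1/5 · 0 = 0; summing to 0.02873.
Therefore the posterior P(r = 6 | data) = (0.014286) / (0.02873) = 0.49724.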